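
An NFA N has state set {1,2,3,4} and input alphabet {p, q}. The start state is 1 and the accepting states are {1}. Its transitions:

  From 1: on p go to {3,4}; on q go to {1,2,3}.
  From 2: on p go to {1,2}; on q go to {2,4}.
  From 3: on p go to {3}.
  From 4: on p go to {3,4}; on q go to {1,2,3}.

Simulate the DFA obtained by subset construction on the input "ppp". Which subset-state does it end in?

Start: {1}.
δ(1,p) = {3,4}.
Union: {3,4}.
After p: {3,4}.
δ(3,p) = {3}; δ(4,p) = {3,4}.
Union: {3,4}.
After p: {3,4}.
δ(3,p) = {3}; δ(4,p) = {3,4}.
Union: {3,4}.
After p: {3,4}.

{3,4}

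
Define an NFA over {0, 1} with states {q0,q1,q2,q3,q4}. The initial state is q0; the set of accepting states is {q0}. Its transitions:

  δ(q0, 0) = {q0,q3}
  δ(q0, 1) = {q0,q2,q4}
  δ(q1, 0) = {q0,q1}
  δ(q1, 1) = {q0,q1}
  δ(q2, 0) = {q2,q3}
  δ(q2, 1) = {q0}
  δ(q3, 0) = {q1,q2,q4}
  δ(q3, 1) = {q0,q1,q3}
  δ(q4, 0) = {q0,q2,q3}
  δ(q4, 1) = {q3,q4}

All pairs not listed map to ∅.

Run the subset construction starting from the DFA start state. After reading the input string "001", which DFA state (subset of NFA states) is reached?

Start: {q0}.
δ(q0,0) = {q0,q3}.
Union: {q0,q3}.
After 0: {q0,q3}.
δ(q0,0) = {q0,q3}; δ(q3,0) = {q1,q2,q4}.
Union: {q0,q1,q2,q3,q4}.
After 0: {q0,q1,q2,q3,q4}.
δ(q0,1) = {q0,q2,q4}; δ(q1,1) = {q0,q1}; δ(q2,1) = {q0}; δ(q3,1) = {q0,q1,q3}; δ(q4,1) = {q3,q4}.
Union: {q0,q1,q2,q3,q4}.
After 1: {q0,q1,q2,q3,q4}.

{q0,q1,q2,q3,q4}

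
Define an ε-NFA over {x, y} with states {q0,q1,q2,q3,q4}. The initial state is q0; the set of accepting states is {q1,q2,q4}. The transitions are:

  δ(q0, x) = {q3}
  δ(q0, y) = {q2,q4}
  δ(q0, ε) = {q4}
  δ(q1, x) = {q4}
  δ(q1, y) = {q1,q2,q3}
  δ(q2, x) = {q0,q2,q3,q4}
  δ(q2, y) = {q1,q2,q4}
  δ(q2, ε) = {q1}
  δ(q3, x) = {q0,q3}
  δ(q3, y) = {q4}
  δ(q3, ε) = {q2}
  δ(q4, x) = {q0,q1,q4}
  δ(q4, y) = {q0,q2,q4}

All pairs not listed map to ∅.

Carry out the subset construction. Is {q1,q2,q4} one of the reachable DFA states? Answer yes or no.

Start state of the DFA: {q0,q4} (ε-closure of the NFA start).
{q0,q4} --x--> {q0,q1,q2,q3,q4}  [new]
{q0,q4} --y--> {q0,q1,q2,q4}  [new]
{q0,q1,q2,q3,q4} --x--> {q0,q1,q2,q3,q4}  [seen]
{q0,q1,q2,q3,q4} --y--> {q0,q1,q2,q3,q4}  [seen]
{q0,q1,q2,q4} --x--> {q0,q1,q2,q3,q4}  [seen]
{q0,q1,q2,q4} --y--> {q0,q1,q2,q3,q4}  [seen]
Reachable DFA states: {q0,q4}, {q0,q1,q2,q3,q4}, {q0,q1,q2,q4}.
{q1,q2,q4} is not among them.

no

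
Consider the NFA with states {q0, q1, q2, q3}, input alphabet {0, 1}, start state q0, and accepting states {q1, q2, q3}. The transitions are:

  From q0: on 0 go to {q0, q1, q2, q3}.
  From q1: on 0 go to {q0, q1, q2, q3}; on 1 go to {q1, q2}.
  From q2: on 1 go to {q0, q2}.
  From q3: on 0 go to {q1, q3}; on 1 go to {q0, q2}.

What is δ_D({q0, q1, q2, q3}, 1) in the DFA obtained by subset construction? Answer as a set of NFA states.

δ(q0,1) = ∅; δ(q1,1) = {q1, q2}; δ(q2,1) = {q0, q2}; δ(q3,1) = {q0, q2}.
Union: {q0, q1, q2}.

{q0, q1, q2}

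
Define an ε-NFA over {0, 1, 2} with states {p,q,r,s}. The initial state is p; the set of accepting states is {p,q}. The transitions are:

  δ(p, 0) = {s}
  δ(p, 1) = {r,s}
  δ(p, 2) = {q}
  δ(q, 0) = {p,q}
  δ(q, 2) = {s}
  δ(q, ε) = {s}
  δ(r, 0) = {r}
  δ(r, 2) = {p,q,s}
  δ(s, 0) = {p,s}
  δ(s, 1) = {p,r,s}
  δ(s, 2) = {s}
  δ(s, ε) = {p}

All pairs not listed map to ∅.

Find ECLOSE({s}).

Begin with {s}.
s →ε {p}; add p.
ε-closure = {p,s}.

{p,s}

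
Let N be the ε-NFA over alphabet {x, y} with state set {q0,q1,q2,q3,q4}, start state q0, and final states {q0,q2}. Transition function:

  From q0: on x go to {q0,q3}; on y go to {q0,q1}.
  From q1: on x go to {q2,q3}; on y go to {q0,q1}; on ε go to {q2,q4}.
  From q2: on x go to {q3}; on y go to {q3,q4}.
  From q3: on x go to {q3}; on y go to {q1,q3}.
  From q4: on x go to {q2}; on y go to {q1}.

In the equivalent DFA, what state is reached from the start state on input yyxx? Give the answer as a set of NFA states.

Start: {q0}.
δ(q0,y) = {q0,q1}.
Union: {q0,q1}.
ε-closure gives {q0,q1,q2,q4}.
After y: {q0,q1,q2,q4}.
δ(q0,y) = {q0,q1}; δ(q1,y) = {q0,q1}; δ(q2,y) = {q3,q4}; δ(q4,y) = {q1}.
Union: {q0,q1,q3,q4}.
ε-closure gives {q0,q1,q2,q3,q4}.
After y: {q0,q1,q2,q3,q4}.
δ(q0,x) = {q0,q3}; δ(q1,x) = {q2,q3}; δ(q2,x) = {q3}; δ(q3,x) = {q3}; δ(q4,x) = {q2}.
Union: {q0,q2,q3}.
After x: {q0,q2,q3}.
δ(q0,x) = {q0,q3}; δ(q2,x) = {q3}; δ(q3,x) = {q3}.
Union: {q0,q3}.
After x: {q0,q3}.

{q0,q3}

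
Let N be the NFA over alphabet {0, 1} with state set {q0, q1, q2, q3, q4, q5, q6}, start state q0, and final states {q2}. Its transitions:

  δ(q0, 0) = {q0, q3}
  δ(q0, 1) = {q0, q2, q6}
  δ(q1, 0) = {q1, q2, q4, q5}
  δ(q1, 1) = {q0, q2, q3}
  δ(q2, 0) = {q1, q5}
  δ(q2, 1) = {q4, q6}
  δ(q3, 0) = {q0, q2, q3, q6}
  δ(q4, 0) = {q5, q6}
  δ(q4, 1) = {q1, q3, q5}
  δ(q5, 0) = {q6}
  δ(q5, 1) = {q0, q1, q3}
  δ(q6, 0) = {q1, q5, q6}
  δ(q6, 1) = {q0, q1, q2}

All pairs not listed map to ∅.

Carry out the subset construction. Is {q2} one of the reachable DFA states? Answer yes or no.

Start state of the DFA: {q0}.
{q0} --0--> {q0, q3}  [new]
{q0} --1--> {q0, q2, q6}  [new]
{q0, q3} --0--> {q0, q2, q3, q6}  [new]
{q0, q3} --1--> {q0, q2, q6}  [seen]
{q0, q2, q6} --0--> {q0, q1, q3, q5, q6}  [new]
{q0, q2, q6} --1--> {q0, q1, q2, q4, q6}  [new]
{q0, q2, q3, q6} --0--> {q0, q1, q2, q3, q5, q6}  [new]
{q0, q2, q3, q6} --1--> {q0, q1, q2, q4, q6}  [seen]
{q0, q1, q3, q5, q6} --0--> {q0, q1, q2, q3, q4, q5, q6}  [new]
{q0, q1, q3, q5, q6} --1--> {q0, q1, q2, q3, q6}  [new]
{q0, q1, q2, q4, q6} --0--> {q0, q1, q2, q3, q4, q5, q6}  [seen]
{q0, q1, q2, q4, q6} --1--> {q0, q1, q2, q3, q4, q5, q6}  [seen]
{q0, q1, q2, q3, q5, q6} --0--> {q0, q1, q2, q3, q4, q5, q6}  [seen]
{q0, q1, q2, q3, q5, q6} --1--> {q0, q1, q2, q3, q4, q6}  [new]
{q0, q1, q2, q3, q4, q5, q6} --0--> {q0, q1, q2, q3, q4, q5, q6}  [seen]
{q0, q1, q2, q3, q4, q5, q6} --1--> {q0, q1, q2, q3, q4, q5, q6}  [seen]
{q0, q1, q2, q3, q6} --0--> {q0, q1, q2, q3, q4, q5, q6}  [seen]
{q0, q1, q2, q3, q6} --1--> {q0, q1, q2, q3, q4, q6}  [seen]
{q0, q1, q2, q3, q4, q6} --0--> {q0, q1, q2, q3, q4, q5, q6}  [seen]
{q0, q1, q2, q3, q4, q6} --1--> {q0, q1, q2, q3, q4, q5, q6}  [seen]
Reachable DFA states: {q0}, {q0, q3}, {q0, q2, q6}, {q0, q2, q3, q6}, {q0, q1, q3, q5, q6}, {q0, q1, q2, q4, q6}, {q0, q1, q2, q3, q5, q6}, {q0, q1, q2, q3, q4, q5, q6}, {q0, q1, q2, q3, q6}, {q0, q1, q2, q3, q4, q6}.
{q2} is not among them.

no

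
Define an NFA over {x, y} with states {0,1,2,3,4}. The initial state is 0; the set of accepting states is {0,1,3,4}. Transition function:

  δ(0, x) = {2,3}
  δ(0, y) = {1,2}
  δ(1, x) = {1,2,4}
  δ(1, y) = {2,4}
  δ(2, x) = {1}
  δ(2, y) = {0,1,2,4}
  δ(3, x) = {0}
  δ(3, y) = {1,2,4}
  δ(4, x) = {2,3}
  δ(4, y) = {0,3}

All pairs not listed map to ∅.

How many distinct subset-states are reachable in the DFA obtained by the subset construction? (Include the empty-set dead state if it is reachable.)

Start state of the DFA: {0}.
{0} --x--> {2,3}  [new]
{0} --y--> {1,2}  [new]
{2,3} --x--> {0,1}  [new]
{2,3} --y--> {0,1,2,4}  [new]
{1,2} --x--> {1,2,4}  [new]
{1,2} --y--> {0,1,2,4}  [seen]
{0,1} --x--> {1,2,3,4}  [new]
{0,1} --y--> {1,2,4}  [seen]
{0,1,2,4} --x--> {1,2,3,4}  [seen]
{0,1,2,4} --y--> {0,1,2,3,4}  [new]
{1,2,4} --x--> {1,2,3,4}  [seen]
{1,2,4} --y--> {0,1,2,3,4}  [seen]
{1,2,3,4} --x--> {0,1,2,3,4}  [seen]
{1,2,3,4} --y--> {0,1,2,3,4}  [seen]
{0,1,2,3,4} --x--> {0,1,2,3,4}  [seen]
{0,1,2,3,4} --y--> {0,1,2,3,4}  [seen]
Reachable DFA states: {0}, {2,3}, {1,2}, {0,1}, {0,1,2,4}, {1,2,4}, {1,2,3,4}, {0,1,2,3,4}.

8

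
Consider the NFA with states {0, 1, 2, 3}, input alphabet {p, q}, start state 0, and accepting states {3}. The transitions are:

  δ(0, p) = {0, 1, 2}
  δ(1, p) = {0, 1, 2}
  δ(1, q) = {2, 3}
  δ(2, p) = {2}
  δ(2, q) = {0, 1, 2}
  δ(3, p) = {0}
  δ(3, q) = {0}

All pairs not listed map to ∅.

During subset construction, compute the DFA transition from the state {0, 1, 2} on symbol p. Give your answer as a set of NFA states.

{0, 1, 2}

δ(0,p) = {0, 1, 2}; δ(1,p) = {0, 1, 2}; δ(2,p) = {2}.
Union: {0, 1, 2}.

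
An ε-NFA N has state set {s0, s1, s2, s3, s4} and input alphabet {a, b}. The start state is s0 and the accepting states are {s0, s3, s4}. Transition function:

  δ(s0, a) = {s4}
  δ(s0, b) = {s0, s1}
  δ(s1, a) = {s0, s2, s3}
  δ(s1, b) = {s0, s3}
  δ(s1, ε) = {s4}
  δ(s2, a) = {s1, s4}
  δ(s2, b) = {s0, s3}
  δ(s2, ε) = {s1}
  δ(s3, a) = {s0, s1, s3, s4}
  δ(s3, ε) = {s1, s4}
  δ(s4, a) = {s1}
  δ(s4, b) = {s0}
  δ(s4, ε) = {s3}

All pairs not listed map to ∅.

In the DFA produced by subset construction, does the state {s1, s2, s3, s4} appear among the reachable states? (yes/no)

no

Start state of the DFA: {s0} (ε-closure of the NFA start).
{s0} --a--> {s1, s3, s4}  [new]
{s0} --b--> {s0, s1, s3, s4}  [new]
{s1, s3, s4} --a--> {s0, s1, s2, s3, s4}  [new]
{s1, s3, s4} --b--> {s0, s1, s3, s4}  [seen]
{s0, s1, s3, s4} --a--> {s0, s1, s2, s3, s4}  [seen]
{s0, s1, s3, s4} --b--> {s0, s1, s3, s4}  [seen]
{s0, s1, s2, s3, s4} --a--> {s0, s1, s2, s3, s4}  [seen]
{s0, s1, s2, s3, s4} --b--> {s0, s1, s3, s4}  [seen]
Reachable DFA states: {s0}, {s1, s3, s4}, {s0, s1, s3, s4}, {s0, s1, s2, s3, s4}.
{s1, s2, s3, s4} is not among them.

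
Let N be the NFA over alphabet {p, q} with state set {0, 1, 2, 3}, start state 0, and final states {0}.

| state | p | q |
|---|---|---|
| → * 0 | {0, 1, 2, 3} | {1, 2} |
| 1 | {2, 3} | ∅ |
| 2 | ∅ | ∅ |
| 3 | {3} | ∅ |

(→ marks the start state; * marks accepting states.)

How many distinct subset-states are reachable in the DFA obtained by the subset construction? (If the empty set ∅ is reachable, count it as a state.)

6

Start state of the DFA: {0}.
{0} --p--> {0, 1, 2, 3}  [new]
{0} --q--> {1, 2}  [new]
{0, 1, 2, 3} --p--> {0, 1, 2, 3}  [seen]
{0, 1, 2, 3} --q--> {1, 2}  [seen]
{1, 2} --p--> {2, 3}  [new]
{1, 2} --q--> ∅  [new]
{2, 3} --p--> {3}  [new]
{2, 3} --q--> ∅  [seen]
∅ --p--> ∅  [seen]
∅ --q--> ∅  [seen]
{3} --p--> {3}  [seen]
{3} --q--> ∅  [seen]
Reachable DFA states: {0}, {0, 1, 2, 3}, {1, 2}, {2, 3}, ∅, {3}.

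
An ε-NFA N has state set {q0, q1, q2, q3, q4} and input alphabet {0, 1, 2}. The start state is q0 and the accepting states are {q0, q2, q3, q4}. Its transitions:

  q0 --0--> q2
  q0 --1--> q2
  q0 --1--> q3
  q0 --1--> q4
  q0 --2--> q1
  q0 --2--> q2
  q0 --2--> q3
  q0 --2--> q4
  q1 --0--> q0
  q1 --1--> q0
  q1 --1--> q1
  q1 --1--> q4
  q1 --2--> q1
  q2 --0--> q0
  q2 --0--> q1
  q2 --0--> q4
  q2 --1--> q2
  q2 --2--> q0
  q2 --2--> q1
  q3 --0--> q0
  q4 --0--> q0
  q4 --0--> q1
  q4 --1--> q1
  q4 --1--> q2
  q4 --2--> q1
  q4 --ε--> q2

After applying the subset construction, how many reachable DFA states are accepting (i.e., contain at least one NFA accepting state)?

Start state of the DFA: {q0} (ε-closure of the NFA start).
{q0} --0--> {q2}  [new]
{q0} --1--> {q2, q3, q4}  [new]
{q0} --2--> {q1, q2, q3, q4}  [new]
{q2} --0--> {q0, q1, q2, q4}  [new]
{q2} --1--> {q2}  [seen]
{q2} --2--> {q0, q1}  [new]
{q2, q3, q4} --0--> {q0, q1, q2, q4}  [seen]
{q2, q3, q4} --1--> {q1, q2}  [new]
{q2, q3, q4} --2--> {q0, q1}  [seen]
{q1, q2, q3, q4} --0--> {q0, q1, q2, q4}  [seen]
{q1, q2, q3, q4} --1--> {q0, q1, q2, q4}  [seen]
{q1, q2, q3, q4} --2--> {q0, q1}  [seen]
{q0, q1, q2, q4} --0--> {q0, q1, q2, q4}  [seen]
{q0, q1, q2, q4} --1--> {q0, q1, q2, q3, q4}  [new]
{q0, q1, q2, q4} --2--> {q0, q1, q2, q3, q4}  [seen]
{q0, q1} --0--> {q0, q2}  [new]
{q0, q1} --1--> {q0, q1, q2, q3, q4}  [seen]
{q0, q1} --2--> {q1, q2, q3, q4}  [seen]
{q1, q2} --0--> {q0, q1, q2, q4}  [seen]
{q1, q2} --1--> {q0, q1, q2, q4}  [seen]
{q1, q2} --2--> {q0, q1}  [seen]
{q0, q1, q2, q3, q4} --0--> {q0, q1, q2, q4}  [seen]
{q0, q1, q2, q3, q4} --1--> {q0, q1, q2, q3, q4}  [seen]
{q0, q1, q2, q3, q4} --2--> {q0, q1, q2, q3, q4}  [seen]
{q0, q2} --0--> {q0, q1, q2, q4}  [seen]
{q0, q2} --1--> {q2, q3, q4}  [seen]
{q0, q2} --2--> {q0, q1, q2, q3, q4}  [seen]
Reachable DFA states: {q0}, {q2}, {q2, q3, q4}, {q1, q2, q3, q4}, {q0, q1, q2, q4}, {q0, q1}, {q1, q2}, {q0, q1, q2, q3, q4}, {q0, q2}.
Accepting DFA states (contain an NFA accepting state): {q0}, {q2}, {q2, q3, q4}, {q1, q2, q3, q4}, {q0, q1, q2, q4}, {q0, q1}, {q1, q2}, {q0, q1, q2, q3, q4}, {q0, q2}.

9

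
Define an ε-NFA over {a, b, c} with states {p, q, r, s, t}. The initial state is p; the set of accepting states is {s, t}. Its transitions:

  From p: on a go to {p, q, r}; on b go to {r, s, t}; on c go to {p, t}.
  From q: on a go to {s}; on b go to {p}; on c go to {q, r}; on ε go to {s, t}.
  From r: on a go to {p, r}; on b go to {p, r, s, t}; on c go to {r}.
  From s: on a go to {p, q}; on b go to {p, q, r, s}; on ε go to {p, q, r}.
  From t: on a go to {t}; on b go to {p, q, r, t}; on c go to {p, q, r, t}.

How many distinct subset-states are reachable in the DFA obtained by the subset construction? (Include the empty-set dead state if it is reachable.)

Start state of the DFA: {p} (ε-closure of the NFA start).
{p} --a--> {p, q, r, s, t}  [new]
{p} --b--> {p, q, r, s, t}  [seen]
{p} --c--> {p, t}  [new]
{p, q, r, s, t} --a--> {p, q, r, s, t}  [seen]
{p, q, r, s, t} --b--> {p, q, r, s, t}  [seen]
{p, q, r, s, t} --c--> {p, q, r, s, t}  [seen]
{p, t} --a--> {p, q, r, s, t}  [seen]
{p, t} --b--> {p, q, r, s, t}  [seen]
{p, t} --c--> {p, q, r, s, t}  [seen]
Reachable DFA states: {p}, {p, q, r, s, t}, {p, t}.

3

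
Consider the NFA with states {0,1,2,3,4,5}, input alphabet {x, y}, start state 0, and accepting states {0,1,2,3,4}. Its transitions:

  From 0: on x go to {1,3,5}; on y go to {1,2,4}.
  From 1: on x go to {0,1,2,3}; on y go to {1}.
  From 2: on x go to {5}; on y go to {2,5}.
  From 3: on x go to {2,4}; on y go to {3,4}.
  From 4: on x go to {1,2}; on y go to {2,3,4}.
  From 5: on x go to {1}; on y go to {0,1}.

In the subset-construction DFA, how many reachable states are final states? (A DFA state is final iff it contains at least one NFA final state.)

9

Start state of the DFA: {0}.
{0} --x--> {1,3,5}  [new]
{0} --y--> {1,2,4}  [new]
{1,3,5} --x--> {0,1,2,3,4}  [new]
{1,3,5} --y--> {0,1,3,4}  [new]
{1,2,4} --x--> {0,1,2,3,5}  [new]
{1,2,4} --y--> {1,2,3,4,5}  [new]
{0,1,2,3,4} --x--> {0,1,2,3,4,5}  [new]
{0,1,2,3,4} --y--> {1,2,3,4,5}  [seen]
{0,1,3,4} --x--> {0,1,2,3,4,5}  [seen]
{0,1,3,4} --y--> {1,2,3,4}  [new]
{0,1,2,3,5} --x--> {0,1,2,3,4,5}  [seen]
{0,1,2,3,5} --y--> {0,1,2,3,4,5}  [seen]
{1,2,3,4,5} --x--> {0,1,2,3,4,5}  [seen]
{1,2,3,4,5} --y--> {0,1,2,3,4,5}  [seen]
{0,1,2,3,4,5} --x--> {0,1,2,3,4,5}  [seen]
{0,1,2,3,4,5} --y--> {0,1,2,3,4,5}  [seen]
{1,2,3,4} --x--> {0,1,2,3,4,5}  [seen]
{1,2,3,4} --y--> {1,2,3,4,5}  [seen]
Reachable DFA states: {0}, {1,3,5}, {1,2,4}, {0,1,2,3,4}, {0,1,3,4}, {0,1,2,3,5}, {1,2,3,4,5}, {0,1,2,3,4,5}, {1,2,3,4}.
Accepting DFA states (contain an NFA accepting state): {0}, {1,3,5}, {1,2,4}, {0,1,2,3,4}, {0,1,3,4}, {0,1,2,3,5}, {1,2,3,4,5}, {0,1,2,3,4,5}, {1,2,3,4}.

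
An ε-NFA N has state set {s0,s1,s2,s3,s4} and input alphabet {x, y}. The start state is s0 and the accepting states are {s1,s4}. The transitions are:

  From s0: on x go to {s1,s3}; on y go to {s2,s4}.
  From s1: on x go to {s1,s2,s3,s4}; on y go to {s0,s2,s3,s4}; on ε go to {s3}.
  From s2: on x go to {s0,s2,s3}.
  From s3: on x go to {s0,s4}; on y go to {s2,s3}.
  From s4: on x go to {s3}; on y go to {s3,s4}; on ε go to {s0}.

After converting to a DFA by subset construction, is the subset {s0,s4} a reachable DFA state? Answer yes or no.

Start state of the DFA: {s0} (ε-closure of the NFA start).
{s0} --x--> {s1,s3}  [new]
{s0} --y--> {s0,s2,s4}  [new]
{s1,s3} --x--> {s0,s1,s2,s3,s4}  [new]
{s1,s3} --y--> {s0,s2,s3,s4}  [new]
{s0,s2,s4} --x--> {s0,s1,s2,s3}  [new]
{s0,s2,s4} --y--> {s0,s2,s3,s4}  [seen]
{s0,s1,s2,s3,s4} --x--> {s0,s1,s2,s3,s4}  [seen]
{s0,s1,s2,s3,s4} --y--> {s0,s2,s3,s4}  [seen]
{s0,s2,s3,s4} --x--> {s0,s1,s2,s3,s4}  [seen]
{s0,s2,s3,s4} --y--> {s0,s2,s3,s4}  [seen]
{s0,s1,s2,s3} --x--> {s0,s1,s2,s3,s4}  [seen]
{s0,s1,s2,s3} --y--> {s0,s2,s3,s4}  [seen]
Reachable DFA states: {s0}, {s1,s3}, {s0,s2,s4}, {s0,s1,s2,s3,s4}, {s0,s2,s3,s4}, {s0,s1,s2,s3}.
{s0,s4} is not among them.

no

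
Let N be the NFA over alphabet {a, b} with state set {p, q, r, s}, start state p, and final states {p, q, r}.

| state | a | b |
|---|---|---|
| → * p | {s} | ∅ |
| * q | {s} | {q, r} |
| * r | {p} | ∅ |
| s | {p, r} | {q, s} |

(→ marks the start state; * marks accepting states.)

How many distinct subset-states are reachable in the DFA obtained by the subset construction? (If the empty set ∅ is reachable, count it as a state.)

8

Start state of the DFA: {p}.
{p} --a--> {s}  [new]
{p} --b--> ∅  [new]
{s} --a--> {p, r}  [new]
{s} --b--> {q, s}  [new]
∅ --a--> ∅  [seen]
∅ --b--> ∅  [seen]
{p, r} --a--> {p, s}  [new]
{p, r} --b--> ∅  [seen]
{q, s} --a--> {p, r, s}  [new]
{q, s} --b--> {q, r, s}  [new]
{p, s} --a--> {p, r, s}  [seen]
{p, s} --b--> {q, s}  [seen]
{p, r, s} --a--> {p, r, s}  [seen]
{p, r, s} --b--> {q, s}  [seen]
{q, r, s} --a--> {p, r, s}  [seen]
{q, r, s} --b--> {q, r, s}  [seen]
Reachable DFA states: {p}, {s}, ∅, {p, r}, {q, s}, {p, s}, {p, r, s}, {q, r, s}.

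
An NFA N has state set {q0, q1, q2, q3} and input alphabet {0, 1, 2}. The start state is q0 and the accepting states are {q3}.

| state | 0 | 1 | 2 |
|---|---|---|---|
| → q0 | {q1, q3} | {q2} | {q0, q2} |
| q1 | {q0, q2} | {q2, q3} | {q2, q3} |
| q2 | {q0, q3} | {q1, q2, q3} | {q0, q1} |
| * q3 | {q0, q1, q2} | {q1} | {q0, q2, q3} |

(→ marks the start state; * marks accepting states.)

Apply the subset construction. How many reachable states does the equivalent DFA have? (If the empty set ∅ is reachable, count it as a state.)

Start state of the DFA: {q0}.
{q0} --0--> {q1, q3}  [new]
{q0} --1--> {q2}  [new]
{q0} --2--> {q0, q2}  [new]
{q1, q3} --0--> {q0, q1, q2}  [new]
{q1, q3} --1--> {q1, q2, q3}  [new]
{q1, q3} --2--> {q0, q2, q3}  [new]
{q2} --0--> {q0, q3}  [new]
{q2} --1--> {q1, q2, q3}  [seen]
{q2} --2--> {q0, q1}  [new]
{q0, q2} --0--> {q0, q1, q3}  [new]
{q0, q2} --1--> {q1, q2, q3}  [seen]
{q0, q2} --2--> {q0, q1, q2}  [seen]
{q0, q1, q2} --0--> {q0, q1, q2, q3}  [new]
{q0, q1, q2} --1--> {q1, q2, q3}  [seen]
{q0, q1, q2} --2--> {q0, q1, q2, q3}  [seen]
{q1, q2, q3} --0--> {q0, q1, q2, q3}  [seen]
{q1, q2, q3} --1--> {q1, q2, q3}  [seen]
{q1, q2, q3} --2--> {q0, q1, q2, q3}  [seen]
{q0, q2, q3} --0--> {q0, q1, q2, q3}  [seen]
{q0, q2, q3} --1--> {q1, q2, q3}  [seen]
{q0, q2, q3} --2--> {q0, q1, q2, q3}  [seen]
{q0, q3} --0--> {q0, q1, q2, q3}  [seen]
{q0, q3} --1--> {q1, q2}  [new]
{q0, q3} --2--> {q0, q2, q3}  [seen]
{q0, q1} --0--> {q0, q1, q2, q3}  [seen]
{q0, q1} --1--> {q2, q3}  [new]
{q0, q1} --2--> {q0, q2, q3}  [seen]
{q0, q1, q3} --0--> {q0, q1, q2, q3}  [seen]
{q0, q1, q3} --1--> {q1, q2, q3}  [seen]
{q0, q1, q3} --2--> {q0, q2, q3}  [seen]
{q0, q1, q2, q3} --0--> {q0, q1, q2, q3}  [seen]
{q0, q1, q2, q3} --1--> {q1, q2, q3}  [seen]
{q0, q1, q2, q3} --2--> {q0, q1, q2, q3}  [seen]
{q1, q2} --0--> {q0, q2, q3}  [seen]
{q1, q2} --1--> {q1, q2, q3}  [seen]
{q1, q2} --2--> {q0, q1, q2, q3}  [seen]
{q2, q3} --0--> {q0, q1, q2, q3}  [seen]
{q2, q3} --1--> {q1, q2, q3}  [seen]
{q2, q3} --2--> {q0, q1, q2, q3}  [seen]
Reachable DFA states: {q0}, {q1, q3}, {q2}, {q0, q2}, {q0, q1, q2}, {q1, q2, q3}, {q0, q2, q3}, {q0, q3}, {q0, q1}, {q0, q1, q3}, {q0, q1, q2, q3}, {q1, q2}, {q2, q3}.

13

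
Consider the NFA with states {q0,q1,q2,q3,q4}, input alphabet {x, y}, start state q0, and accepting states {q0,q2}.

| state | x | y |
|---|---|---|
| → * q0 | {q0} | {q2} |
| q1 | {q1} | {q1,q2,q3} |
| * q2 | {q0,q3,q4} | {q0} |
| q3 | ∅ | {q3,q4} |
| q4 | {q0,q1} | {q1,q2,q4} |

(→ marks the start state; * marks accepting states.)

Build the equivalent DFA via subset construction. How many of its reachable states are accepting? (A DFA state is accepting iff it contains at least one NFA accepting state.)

Start state of the DFA: {q0}.
{q0} --x--> {q0}  [seen]
{q0} --y--> {q2}  [new]
{q2} --x--> {q0,q3,q4}  [new]
{q2} --y--> {q0}  [seen]
{q0,q3,q4} --x--> {q0,q1}  [new]
{q0,q3,q4} --y--> {q1,q2,q3,q4}  [new]
{q0,q1} --x--> {q0,q1}  [seen]
{q0,q1} --y--> {q1,q2,q3}  [new]
{q1,q2,q3,q4} --x--> {q0,q1,q3,q4}  [new]
{q1,q2,q3,q4} --y--> {q0,q1,q2,q3,q4}  [new]
{q1,q2,q3} --x--> {q0,q1,q3,q4}  [seen]
{q1,q2,q3} --y--> {q0,q1,q2,q3,q4}  [seen]
{q0,q1,q3,q4} --x--> {q0,q1}  [seen]
{q0,q1,q3,q4} --y--> {q1,q2,q3,q4}  [seen]
{q0,q1,q2,q3,q4} --x--> {q0,q1,q3,q4}  [seen]
{q0,q1,q2,q3,q4} --y--> {q0,q1,q2,q3,q4}  [seen]
Reachable DFA states: {q0}, {q2}, {q0,q3,q4}, {q0,q1}, {q1,q2,q3,q4}, {q1,q2,q3}, {q0,q1,q3,q4}, {q0,q1,q2,q3,q4}.
Accepting DFA states (contain an NFA accepting state): {q0}, {q2}, {q0,q3,q4}, {q0,q1}, {q1,q2,q3,q4}, {q1,q2,q3}, {q0,q1,q3,q4}, {q0,q1,q2,q3,q4}.

8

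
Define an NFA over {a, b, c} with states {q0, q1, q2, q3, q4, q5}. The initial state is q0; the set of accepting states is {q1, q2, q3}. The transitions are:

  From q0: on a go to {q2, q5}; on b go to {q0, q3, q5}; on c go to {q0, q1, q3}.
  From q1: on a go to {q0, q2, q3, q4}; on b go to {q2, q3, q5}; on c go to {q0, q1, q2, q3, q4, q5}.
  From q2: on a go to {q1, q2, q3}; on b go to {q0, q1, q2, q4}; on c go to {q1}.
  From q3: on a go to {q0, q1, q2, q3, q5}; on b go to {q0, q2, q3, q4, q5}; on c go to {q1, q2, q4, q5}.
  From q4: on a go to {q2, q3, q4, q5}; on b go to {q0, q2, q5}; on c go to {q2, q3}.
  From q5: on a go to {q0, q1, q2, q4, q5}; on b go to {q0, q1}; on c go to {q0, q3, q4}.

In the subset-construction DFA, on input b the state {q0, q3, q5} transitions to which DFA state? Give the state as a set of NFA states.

{q0, q1, q2, q3, q4, q5}

δ(q0,b) = {q0, q3, q5}; δ(q3,b) = {q0, q2, q3, q4, q5}; δ(q5,b) = {q0, q1}.
Union: {q0, q1, q2, q3, q4, q5}.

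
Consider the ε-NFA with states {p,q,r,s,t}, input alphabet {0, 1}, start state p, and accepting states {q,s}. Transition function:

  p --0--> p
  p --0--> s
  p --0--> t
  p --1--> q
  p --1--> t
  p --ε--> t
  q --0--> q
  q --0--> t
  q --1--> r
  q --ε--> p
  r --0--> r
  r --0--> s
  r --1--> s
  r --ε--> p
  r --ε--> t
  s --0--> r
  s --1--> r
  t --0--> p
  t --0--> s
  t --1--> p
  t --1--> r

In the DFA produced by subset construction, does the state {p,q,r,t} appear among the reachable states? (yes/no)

Start state of the DFA: {p,t} (ε-closure of the NFA start).
{p,t} --0--> {p,s,t}  [new]
{p,t} --1--> {p,q,r,t}  [new]
{p,s,t} --0--> {p,r,s,t}  [new]
{p,s,t} --1--> {p,q,r,t}  [seen]
{p,q,r,t} --0--> {p,q,r,s,t}  [new]
{p,q,r,t} --1--> {p,q,r,s,t}  [seen]
{p,r,s,t} --0--> {p,r,s,t}  [seen]
{p,r,s,t} --1--> {p,q,r,s,t}  [seen]
{p,q,r,s,t} --0--> {p,q,r,s,t}  [seen]
{p,q,r,s,t} --1--> {p,q,r,s,t}  [seen]
Reachable DFA states: {p,t}, {p,s,t}, {p,q,r,t}, {p,r,s,t}, {p,q,r,s,t}.
{p,q,r,t} is among them.

yes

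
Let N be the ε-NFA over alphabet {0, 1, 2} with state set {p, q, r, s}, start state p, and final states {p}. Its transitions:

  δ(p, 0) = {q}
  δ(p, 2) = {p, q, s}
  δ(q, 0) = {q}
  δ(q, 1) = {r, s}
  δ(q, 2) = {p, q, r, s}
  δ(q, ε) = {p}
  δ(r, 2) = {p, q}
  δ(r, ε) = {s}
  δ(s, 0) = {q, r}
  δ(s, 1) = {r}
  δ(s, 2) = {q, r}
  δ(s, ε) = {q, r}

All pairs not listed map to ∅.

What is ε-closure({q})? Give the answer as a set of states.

Begin with {q}.
q →ε {p}; add p.
ε-closure = {p, q}.

{p, q}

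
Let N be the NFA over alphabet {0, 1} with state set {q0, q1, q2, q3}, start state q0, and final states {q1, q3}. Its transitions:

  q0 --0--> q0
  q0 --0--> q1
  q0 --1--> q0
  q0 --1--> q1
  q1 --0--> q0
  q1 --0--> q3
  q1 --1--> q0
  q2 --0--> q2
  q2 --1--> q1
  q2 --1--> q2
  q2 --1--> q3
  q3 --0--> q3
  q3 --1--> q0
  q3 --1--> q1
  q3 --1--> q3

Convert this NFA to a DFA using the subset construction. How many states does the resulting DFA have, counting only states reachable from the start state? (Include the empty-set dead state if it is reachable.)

Start state of the DFA: {q0}.
{q0} --0--> {q0, q1}  [new]
{q0} --1--> {q0, q1}  [seen]
{q0, q1} --0--> {q0, q1, q3}  [new]
{q0, q1} --1--> {q0, q1}  [seen]
{q0, q1, q3} --0--> {q0, q1, q3}  [seen]
{q0, q1, q3} --1--> {q0, q1, q3}  [seen]
Reachable DFA states: {q0}, {q0, q1}, {q0, q1, q3}.

3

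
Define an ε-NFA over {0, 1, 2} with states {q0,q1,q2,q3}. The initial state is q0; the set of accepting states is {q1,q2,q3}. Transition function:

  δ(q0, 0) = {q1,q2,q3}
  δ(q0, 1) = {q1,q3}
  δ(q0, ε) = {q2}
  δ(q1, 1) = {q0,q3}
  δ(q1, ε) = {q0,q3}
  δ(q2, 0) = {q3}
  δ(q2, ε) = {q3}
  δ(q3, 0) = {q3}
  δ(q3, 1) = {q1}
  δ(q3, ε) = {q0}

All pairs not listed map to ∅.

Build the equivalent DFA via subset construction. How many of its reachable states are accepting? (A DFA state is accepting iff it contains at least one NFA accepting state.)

Start state of the DFA: {q0,q2,q3} (ε-closure of the NFA start).
{q0,q2,q3} --0--> {q0,q1,q2,q3}  [new]
{q0,q2,q3} --1--> {q0,q1,q2,q3}  [seen]
{q0,q2,q3} --2--> ∅  [new]
{q0,q1,q2,q3} --0--> {q0,q1,q2,q3}  [seen]
{q0,q1,q2,q3} --1--> {q0,q1,q2,q3}  [seen]
{q0,q1,q2,q3} --2--> ∅  [seen]
∅ --0--> ∅  [seen]
∅ --1--> ∅  [seen]
∅ --2--> ∅  [seen]
Reachable DFA states: {q0,q2,q3}, {q0,q1,q2,q3}, ∅.
Accepting DFA states (contain an NFA accepting state): {q0,q2,q3}, {q0,q1,q2,q3}.

2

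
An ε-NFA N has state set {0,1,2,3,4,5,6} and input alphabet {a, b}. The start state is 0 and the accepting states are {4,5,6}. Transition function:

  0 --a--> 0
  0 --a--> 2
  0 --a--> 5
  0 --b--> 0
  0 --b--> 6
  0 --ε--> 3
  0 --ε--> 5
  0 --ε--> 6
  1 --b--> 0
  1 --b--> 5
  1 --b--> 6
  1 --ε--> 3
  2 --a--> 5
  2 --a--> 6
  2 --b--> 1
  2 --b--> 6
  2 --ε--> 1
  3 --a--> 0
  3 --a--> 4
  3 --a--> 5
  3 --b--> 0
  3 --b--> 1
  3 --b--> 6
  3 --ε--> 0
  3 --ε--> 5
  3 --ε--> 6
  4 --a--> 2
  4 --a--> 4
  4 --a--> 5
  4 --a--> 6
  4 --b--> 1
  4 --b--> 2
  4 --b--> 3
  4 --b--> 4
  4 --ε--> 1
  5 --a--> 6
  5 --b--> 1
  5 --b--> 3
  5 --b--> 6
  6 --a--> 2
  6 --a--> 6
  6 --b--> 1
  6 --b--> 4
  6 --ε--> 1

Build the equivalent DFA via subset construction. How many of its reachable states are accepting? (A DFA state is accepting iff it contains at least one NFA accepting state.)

3

Start state of the DFA: {0,1,3,5,6} (ε-closure of the NFA start).
{0,1,3,5,6} --a--> {0,1,2,3,4,5,6}  [new]
{0,1,3,5,6} --b--> {0,1,3,4,5,6}  [new]
{0,1,2,3,4,5,6} --a--> {0,1,2,3,4,5,6}  [seen]
{0,1,2,3,4,5,6} --b--> {0,1,2,3,4,5,6}  [seen]
{0,1,3,4,5,6} --a--> {0,1,2,3,4,5,6}  [seen]
{0,1,3,4,5,6} --b--> {0,1,2,3,4,5,6}  [seen]
Reachable DFA states: {0,1,3,5,6}, {0,1,2,3,4,5,6}, {0,1,3,4,5,6}.
Accepting DFA states (contain an NFA accepting state): {0,1,3,5,6}, {0,1,2,3,4,5,6}, {0,1,3,4,5,6}.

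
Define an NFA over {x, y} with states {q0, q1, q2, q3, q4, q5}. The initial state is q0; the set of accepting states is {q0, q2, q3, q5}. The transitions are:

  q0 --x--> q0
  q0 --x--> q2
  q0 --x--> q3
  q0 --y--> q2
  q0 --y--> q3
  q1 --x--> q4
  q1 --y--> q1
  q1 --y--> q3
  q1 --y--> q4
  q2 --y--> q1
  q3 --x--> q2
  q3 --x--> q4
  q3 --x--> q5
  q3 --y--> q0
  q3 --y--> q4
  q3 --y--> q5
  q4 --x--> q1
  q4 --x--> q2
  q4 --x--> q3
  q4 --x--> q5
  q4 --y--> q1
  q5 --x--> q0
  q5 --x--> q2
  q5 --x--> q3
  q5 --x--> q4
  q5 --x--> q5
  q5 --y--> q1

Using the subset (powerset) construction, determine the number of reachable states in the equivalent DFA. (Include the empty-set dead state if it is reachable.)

Start state of the DFA: {q0}.
{q0} --x--> {q0, q2, q3}  [new]
{q0} --y--> {q2, q3}  [new]
{q0, q2, q3} --x--> {q0, q2, q3, q4, q5}  [new]
{q0, q2, q3} --y--> {q0, q1, q2, q3, q4, q5}  [new]
{q2, q3} --x--> {q2, q4, q5}  [new]
{q2, q3} --y--> {q0, q1, q4, q5}  [new]
{q0, q2, q3, q4, q5} --x--> {q0, q1, q2, q3, q4, q5}  [seen]
{q0, q2, q3, q4, q5} --y--> {q0, q1, q2, q3, q4, q5}  [seen]
{q0, q1, q2, q3, q4, q5} --x--> {q0, q1, q2, q3, q4, q5}  [seen]
{q0, q1, q2, q3, q4, q5} --y--> {q0, q1, q2, q3, q4, q5}  [seen]
{q2, q4, q5} --x--> {q0, q1, q2, q3, q4, q5}  [seen]
{q2, q4, q5} --y--> {q1}  [new]
{q0, q1, q4, q5} --x--> {q0, q1, q2, q3, q4, q5}  [seen]
{q0, q1, q4, q5} --y--> {q1, q2, q3, q4}  [new]
{q1} --x--> {q4}  [new]
{q1} --y--> {q1, q3, q4}  [new]
{q1, q2, q3, q4} --x--> {q1, q2, q3, q4, q5}  [new]
{q1, q2, q3, q4} --y--> {q0, q1, q3, q4, q5}  [new]
{q4} --x--> {q1, q2, q3, q5}  [new]
{q4} --y--> {q1}  [seen]
{q1, q3, q4} --x--> {q1, q2, q3, q4, q5}  [seen]
{q1, q3, q4} --y--> {q0, q1, q3, q4, q5}  [seen]
{q1, q2, q3, q4, q5} --x--> {q0, q1, q2, q3, q4, q5}  [seen]
{q1, q2, q3, q4, q5} --y--> {q0, q1, q3, q4, q5}  [seen]
{q0, q1, q3, q4, q5} --x--> {q0, q1, q2, q3, q4, q5}  [seen]
{q0, q1, q3, q4, q5} --y--> {q0, q1, q2, q3, q4, q5}  [seen]
{q1, q2, q3, q5} --x--> {q0, q2, q3, q4, q5}  [seen]
{q1, q2, q3, q5} --y--> {q0, q1, q3, q4, q5}  [seen]
Reachable DFA states: {q0}, {q0, q2, q3}, {q2, q3}, {q0, q2, q3, q4, q5}, {q0, q1, q2, q3, q4, q5}, {q2, q4, q5}, {q0, q1, q4, q5}, {q1}, {q1, q2, q3, q4}, {q4}, {q1, q3, q4}, {q1, q2, q3, q4, q5}, {q0, q1, q3, q4, q5}, {q1, q2, q3, q5}.

14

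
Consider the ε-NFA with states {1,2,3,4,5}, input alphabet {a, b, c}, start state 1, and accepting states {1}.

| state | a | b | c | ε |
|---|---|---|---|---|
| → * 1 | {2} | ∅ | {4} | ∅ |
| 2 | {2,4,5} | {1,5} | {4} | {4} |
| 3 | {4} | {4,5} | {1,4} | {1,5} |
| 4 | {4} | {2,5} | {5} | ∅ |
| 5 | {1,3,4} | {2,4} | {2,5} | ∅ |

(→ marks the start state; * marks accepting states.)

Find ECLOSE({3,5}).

Begin with {3,5}.
3 →ε {1,5}; add 1.
ε-closure = {1,3,5}.

{1,3,5}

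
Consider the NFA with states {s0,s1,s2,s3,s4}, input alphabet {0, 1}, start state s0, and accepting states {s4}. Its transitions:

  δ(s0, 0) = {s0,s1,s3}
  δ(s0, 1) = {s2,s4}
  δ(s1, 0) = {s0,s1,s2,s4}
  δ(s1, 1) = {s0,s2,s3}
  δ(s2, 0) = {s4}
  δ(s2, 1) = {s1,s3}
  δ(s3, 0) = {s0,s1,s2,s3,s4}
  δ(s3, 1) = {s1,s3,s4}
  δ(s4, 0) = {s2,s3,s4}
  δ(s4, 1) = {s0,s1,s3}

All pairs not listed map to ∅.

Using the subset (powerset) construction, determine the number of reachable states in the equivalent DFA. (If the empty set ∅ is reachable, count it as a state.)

Start state of the DFA: {s0}.
{s0} --0--> {s0,s1,s3}  [new]
{s0} --1--> {s2,s4}  [new]
{s0,s1,s3} --0--> {s0,s1,s2,s3,s4}  [new]
{s0,s1,s3} --1--> {s0,s1,s2,s3,s4}  [seen]
{s2,s4} --0--> {s2,s3,s4}  [new]
{s2,s4} --1--> {s0,s1,s3}  [seen]
{s0,s1,s2,s3,s4} --0--> {s0,s1,s2,s3,s4}  [seen]
{s0,s1,s2,s3,s4} --1--> {s0,s1,s2,s3,s4}  [seen]
{s2,s3,s4} --0--> {s0,s1,s2,s3,s4}  [seen]
{s2,s3,s4} --1--> {s0,s1,s3,s4}  [new]
{s0,s1,s3,s4} --0--> {s0,s1,s2,s3,s4}  [seen]
{s0,s1,s3,s4} --1--> {s0,s1,s2,s3,s4}  [seen]
Reachable DFA states: {s0}, {s0,s1,s3}, {s2,s4}, {s0,s1,s2,s3,s4}, {s2,s3,s4}, {s0,s1,s3,s4}.

6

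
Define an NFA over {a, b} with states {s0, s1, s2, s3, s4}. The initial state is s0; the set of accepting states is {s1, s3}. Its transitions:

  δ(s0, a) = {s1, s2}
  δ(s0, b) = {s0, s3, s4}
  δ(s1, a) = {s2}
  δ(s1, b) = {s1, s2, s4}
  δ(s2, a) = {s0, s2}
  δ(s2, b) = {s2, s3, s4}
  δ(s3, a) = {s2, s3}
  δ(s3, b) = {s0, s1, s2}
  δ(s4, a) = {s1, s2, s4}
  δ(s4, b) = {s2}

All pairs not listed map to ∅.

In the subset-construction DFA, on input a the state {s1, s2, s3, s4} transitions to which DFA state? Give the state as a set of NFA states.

{s0, s1, s2, s3, s4}

δ(s1,a) = {s2}; δ(s2,a) = {s0, s2}; δ(s3,a) = {s2, s3}; δ(s4,a) = {s1, s2, s4}.
Union: {s0, s1, s2, s3, s4}.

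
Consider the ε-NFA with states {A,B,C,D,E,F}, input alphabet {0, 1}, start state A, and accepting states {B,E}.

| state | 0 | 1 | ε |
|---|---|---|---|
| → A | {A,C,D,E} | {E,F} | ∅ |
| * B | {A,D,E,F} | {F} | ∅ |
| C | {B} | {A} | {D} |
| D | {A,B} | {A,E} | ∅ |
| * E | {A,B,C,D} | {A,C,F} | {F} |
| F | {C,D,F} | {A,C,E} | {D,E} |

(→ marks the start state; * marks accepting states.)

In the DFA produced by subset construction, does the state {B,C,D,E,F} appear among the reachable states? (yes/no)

Start state of the DFA: {A} (ε-closure of the NFA start).
{A} --0--> {A,C,D,E,F}  [new]
{A} --1--> {D,E,F}  [new]
{A,C,D,E,F} --0--> {A,B,C,D,E,F}  [new]
{A,C,D,E,F} --1--> {A,C,D,E,F}  [seen]
{D,E,F} --0--> {A,B,C,D,E,F}  [seen]
{D,E,F} --1--> {A,C,D,E,F}  [seen]
{A,B,C,D,E,F} --0--> {A,B,C,D,E,F}  [seen]
{A,B,C,D,E,F} --1--> {A,C,D,E,F}  [seen]
Reachable DFA states: {A}, {A,C,D,E,F}, {D,E,F}, {A,B,C,D,E,F}.
{B,C,D,E,F} is not among them.

no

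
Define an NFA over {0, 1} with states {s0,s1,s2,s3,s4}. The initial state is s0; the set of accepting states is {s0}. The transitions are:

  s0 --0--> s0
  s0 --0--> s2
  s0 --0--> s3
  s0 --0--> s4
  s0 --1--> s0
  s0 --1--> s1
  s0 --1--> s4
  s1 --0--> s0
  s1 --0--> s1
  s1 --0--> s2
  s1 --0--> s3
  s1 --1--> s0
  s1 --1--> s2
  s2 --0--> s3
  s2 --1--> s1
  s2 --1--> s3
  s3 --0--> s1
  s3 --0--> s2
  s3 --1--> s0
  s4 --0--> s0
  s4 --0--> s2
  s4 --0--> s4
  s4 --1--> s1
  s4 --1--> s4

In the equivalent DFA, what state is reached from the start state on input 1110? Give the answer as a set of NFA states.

{s0,s1,s2,s3,s4}

Start: {s0}.
δ(s0,1) = {s0,s1,s4}.
Union: {s0,s1,s4}.
After 1: {s0,s1,s4}.
δ(s0,1) = {s0,s1,s4}; δ(s1,1) = {s0,s2}; δ(s4,1) = {s1,s4}.
Union: {s0,s1,s2,s4}.
After 1: {s0,s1,s2,s4}.
δ(s0,1) = {s0,s1,s4}; δ(s1,1) = {s0,s2}; δ(s2,1) = {s1,s3}; δ(s4,1) = {s1,s4}.
Union: {s0,s1,s2,s3,s4}.
After 1: {s0,s1,s2,s3,s4}.
δ(s0,0) = {s0,s2,s3,s4}; δ(s1,0) = {s0,s1,s2,s3}; δ(s2,0) = {s3}; δ(s3,0) = {s1,s2}; δ(s4,0) = {s0,s2,s4}.
Union: {s0,s1,s2,s3,s4}.
After 0: {s0,s1,s2,s3,s4}.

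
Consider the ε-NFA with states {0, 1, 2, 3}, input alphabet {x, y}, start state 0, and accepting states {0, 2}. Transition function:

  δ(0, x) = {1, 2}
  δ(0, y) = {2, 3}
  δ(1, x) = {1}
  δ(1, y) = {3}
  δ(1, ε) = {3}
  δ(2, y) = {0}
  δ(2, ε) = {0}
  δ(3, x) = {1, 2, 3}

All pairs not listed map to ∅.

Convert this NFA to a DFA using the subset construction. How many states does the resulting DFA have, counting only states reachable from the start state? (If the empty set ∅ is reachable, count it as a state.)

3

Start state of the DFA: {0} (ε-closure of the NFA start).
{0} --x--> {0, 1, 2, 3}  [new]
{0} --y--> {0, 2, 3}  [new]
{0, 1, 2, 3} --x--> {0, 1, 2, 3}  [seen]
{0, 1, 2, 3} --y--> {0, 2, 3}  [seen]
{0, 2, 3} --x--> {0, 1, 2, 3}  [seen]
{0, 2, 3} --y--> {0, 2, 3}  [seen]
Reachable DFA states: {0}, {0, 1, 2, 3}, {0, 2, 3}.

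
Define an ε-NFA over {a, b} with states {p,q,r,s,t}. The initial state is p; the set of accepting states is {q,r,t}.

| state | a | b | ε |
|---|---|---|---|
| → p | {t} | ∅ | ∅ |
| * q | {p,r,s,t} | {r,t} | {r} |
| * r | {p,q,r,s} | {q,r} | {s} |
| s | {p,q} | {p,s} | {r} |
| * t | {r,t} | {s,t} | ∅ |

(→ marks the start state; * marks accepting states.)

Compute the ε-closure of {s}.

{r,s}

Begin with {s}.
s →ε {r}; add r.
ε-closure = {r,s}.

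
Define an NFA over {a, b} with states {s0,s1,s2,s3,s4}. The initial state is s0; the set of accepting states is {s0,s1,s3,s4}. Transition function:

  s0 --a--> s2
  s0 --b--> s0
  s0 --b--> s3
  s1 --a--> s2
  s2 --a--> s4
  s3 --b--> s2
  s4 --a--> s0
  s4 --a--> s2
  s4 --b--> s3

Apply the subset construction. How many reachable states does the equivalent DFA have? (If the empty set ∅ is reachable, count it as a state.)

10

Start state of the DFA: {s0}.
{s0} --a--> {s2}  [new]
{s0} --b--> {s0,s3}  [new]
{s2} --a--> {s4}  [new]
{s2} --b--> ∅  [new]
{s0,s3} --a--> {s2}  [seen]
{s0,s3} --b--> {s0,s2,s3}  [new]
{s4} --a--> {s0,s2}  [new]
{s4} --b--> {s3}  [new]
∅ --a--> ∅  [seen]
∅ --b--> ∅  [seen]
{s0,s2,s3} --a--> {s2,s4}  [new]
{s0,s2,s3} --b--> {s0,s2,s3}  [seen]
{s0,s2} --a--> {s2,s4}  [seen]
{s0,s2} --b--> {s0,s3}  [seen]
{s3} --a--> ∅  [seen]
{s3} --b--> {s2}  [seen]
{s2,s4} --a--> {s0,s2,s4}  [new]
{s2,s4} --b--> {s3}  [seen]
{s0,s2,s4} --a--> {s0,s2,s4}  [seen]
{s0,s2,s4} --b--> {s0,s3}  [seen]
Reachable DFA states: {s0}, {s2}, {s0,s3}, {s4}, ∅, {s0,s2,s3}, {s0,s2}, {s3}, {s2,s4}, {s0,s2,s4}.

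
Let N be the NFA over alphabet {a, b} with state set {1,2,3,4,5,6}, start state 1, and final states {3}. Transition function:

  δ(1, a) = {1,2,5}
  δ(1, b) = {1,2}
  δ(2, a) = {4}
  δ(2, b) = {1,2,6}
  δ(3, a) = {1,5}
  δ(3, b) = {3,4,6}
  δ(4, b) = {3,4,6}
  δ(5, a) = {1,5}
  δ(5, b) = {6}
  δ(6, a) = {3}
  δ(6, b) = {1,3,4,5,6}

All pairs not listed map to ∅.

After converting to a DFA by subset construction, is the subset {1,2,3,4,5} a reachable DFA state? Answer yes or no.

yes

Start state of the DFA: {1}.
{1} --a--> {1,2,5}  [new]
{1} --b--> {1,2}  [new]
{1,2,5} --a--> {1,2,4,5}  [new]
{1,2,5} --b--> {1,2,6}  [new]
{1,2} --a--> {1,2,4,5}  [seen]
{1,2} --b--> {1,2,6}  [seen]
{1,2,4,5} --a--> {1,2,4,5}  [seen]
{1,2,4,5} --b--> {1,2,3,4,6}  [new]
{1,2,6} --a--> {1,2,3,4,5}  [new]
{1,2,6} --b--> {1,2,3,4,5,6}  [new]
{1,2,3,4,6} --a--> {1,2,3,4,5}  [seen]
{1,2,3,4,6} --b--> {1,2,3,4,5,6}  [seen]
{1,2,3,4,5} --a--> {1,2,4,5}  [seen]
{1,2,3,4,5} --b--> {1,2,3,4,6}  [seen]
{1,2,3,4,5,6} --a--> {1,2,3,4,5}  [seen]
{1,2,3,4,5,6} --b--> {1,2,3,4,5,6}  [seen]
Reachable DFA states: {1}, {1,2,5}, {1,2}, {1,2,4,5}, {1,2,6}, {1,2,3,4,6}, {1,2,3,4,5}, {1,2,3,4,5,6}.
{1,2,3,4,5} is among them.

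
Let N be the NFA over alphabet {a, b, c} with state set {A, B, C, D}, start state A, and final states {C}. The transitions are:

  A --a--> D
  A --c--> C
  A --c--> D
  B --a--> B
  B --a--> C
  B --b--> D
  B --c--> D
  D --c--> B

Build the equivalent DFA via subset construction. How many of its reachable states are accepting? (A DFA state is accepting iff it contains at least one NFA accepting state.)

2

Start state of the DFA: {A}.
{A} --a--> {D}  [new]
{A} --b--> ∅  [new]
{A} --c--> {C, D}  [new]
{D} --a--> ∅  [seen]
{D} --b--> ∅  [seen]
{D} --c--> {B}  [new]
∅ --a--> ∅  [seen]
∅ --b--> ∅  [seen]
∅ --c--> ∅  [seen]
{C, D} --a--> ∅  [seen]
{C, D} --b--> ∅  [seen]
{C, D} --c--> {B}  [seen]
{B} --a--> {B, C}  [new]
{B} --b--> {D}  [seen]
{B} --c--> {D}  [seen]
{B, C} --a--> {B, C}  [seen]
{B, C} --b--> {D}  [seen]
{B, C} --c--> {D}  [seen]
Reachable DFA states: {A}, {D}, ∅, {C, D}, {B}, {B, C}.
Accepting DFA states (contain an NFA accepting state): {C, D}, {B, C}.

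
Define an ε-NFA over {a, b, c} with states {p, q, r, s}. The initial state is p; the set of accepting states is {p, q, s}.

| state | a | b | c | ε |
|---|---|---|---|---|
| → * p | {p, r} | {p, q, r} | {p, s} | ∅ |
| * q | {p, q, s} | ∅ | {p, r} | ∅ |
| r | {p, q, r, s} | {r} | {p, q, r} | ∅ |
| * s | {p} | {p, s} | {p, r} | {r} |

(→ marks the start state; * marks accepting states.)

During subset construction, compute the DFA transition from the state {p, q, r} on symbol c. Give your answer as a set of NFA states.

δ(p,c) = {p, s}; δ(q,c) = {p, r}; δ(r,c) = {p, q, r}.
Union: {p, q, r, s}.

{p, q, r, s}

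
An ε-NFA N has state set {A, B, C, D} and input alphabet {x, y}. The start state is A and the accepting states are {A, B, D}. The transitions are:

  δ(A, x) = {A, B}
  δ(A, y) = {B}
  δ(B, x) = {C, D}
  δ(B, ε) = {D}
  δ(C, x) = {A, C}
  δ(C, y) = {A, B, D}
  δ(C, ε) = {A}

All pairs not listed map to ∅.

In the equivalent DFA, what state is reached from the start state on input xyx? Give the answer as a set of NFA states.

Start: {A}.
δ(A,x) = {A, B}.
Union: {A, B}.
ε-closure gives {A, B, D}.
After x: {A, B, D}.
δ(A,y) = {B}; δ(B,y) = ∅; δ(D,y) = ∅.
Union: {B}.
ε-closure gives {B, D}.
After y: {B, D}.
δ(B,x) = {C, D}; δ(D,x) = ∅.
Union: {C, D}.
ε-closure gives {A, C, D}.
After x: {A, C, D}.

{A, C, D}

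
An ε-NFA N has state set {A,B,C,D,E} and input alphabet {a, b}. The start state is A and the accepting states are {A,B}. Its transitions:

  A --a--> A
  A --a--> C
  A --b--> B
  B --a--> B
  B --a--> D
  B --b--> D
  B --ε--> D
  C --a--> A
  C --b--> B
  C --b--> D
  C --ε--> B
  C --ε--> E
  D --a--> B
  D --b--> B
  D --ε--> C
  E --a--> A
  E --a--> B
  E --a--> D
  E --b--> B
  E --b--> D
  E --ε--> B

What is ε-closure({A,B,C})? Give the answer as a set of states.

Begin with {A,B,C}.
B →ε {D}; add D.
C →ε {B,E}; add E.
ε-closure = {A,B,C,D,E}.

{A,B,C,D,E}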